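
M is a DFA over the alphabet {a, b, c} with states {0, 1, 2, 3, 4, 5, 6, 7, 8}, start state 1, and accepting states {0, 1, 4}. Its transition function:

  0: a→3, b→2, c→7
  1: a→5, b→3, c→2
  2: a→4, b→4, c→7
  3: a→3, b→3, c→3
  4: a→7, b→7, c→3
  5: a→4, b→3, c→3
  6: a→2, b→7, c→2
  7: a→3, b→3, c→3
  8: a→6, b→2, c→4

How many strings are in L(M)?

The useful subgraph on states {1, 2, 4, 5} is acyclic, so L(M) is finite; the longest accepting path visits 3 useful states, giving maximum string length 2.
Counting accepting paths from 1 by length: 1 of length 0, 3 of length 2. Total 4.

4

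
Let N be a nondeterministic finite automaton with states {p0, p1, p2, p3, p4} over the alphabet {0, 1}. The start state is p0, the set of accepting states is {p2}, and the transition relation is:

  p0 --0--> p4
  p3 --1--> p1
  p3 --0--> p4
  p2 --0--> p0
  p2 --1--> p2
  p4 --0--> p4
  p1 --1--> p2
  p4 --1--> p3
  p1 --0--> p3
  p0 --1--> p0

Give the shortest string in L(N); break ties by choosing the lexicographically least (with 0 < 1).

A breadth-first search from p0 reaches an accepting state first via the path p0 → p4 → p3 → p1 → p2 on input 0111.
No string of length < 4 is accepted (BFS exhausts all shorter strings without reaching an accepting state), and 0111 is the lexicographically least accepting string of length 4.

0111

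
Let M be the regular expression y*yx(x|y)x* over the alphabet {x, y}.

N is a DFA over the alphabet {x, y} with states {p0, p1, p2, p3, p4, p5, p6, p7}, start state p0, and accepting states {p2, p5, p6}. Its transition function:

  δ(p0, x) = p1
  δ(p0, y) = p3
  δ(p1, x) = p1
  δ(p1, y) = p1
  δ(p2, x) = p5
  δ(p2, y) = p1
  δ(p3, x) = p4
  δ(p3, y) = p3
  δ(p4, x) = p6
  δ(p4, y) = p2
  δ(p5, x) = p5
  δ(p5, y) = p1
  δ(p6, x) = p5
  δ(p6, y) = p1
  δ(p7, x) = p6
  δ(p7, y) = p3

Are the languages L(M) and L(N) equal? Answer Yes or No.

Converting the expression M to a DFA (subset construction, then merging equivalent states) gives the minimal DFA with states {m0, m1, m2, m3, m4}, start state m0, accepting states {m4} and transitions m0: x→m1, y→m2; m1: x→m1, y→m1; m2: x→m3, y→m2; m3: x→m4, y→m4; m4: x→m4, y→m1.
Exploring the product automaton M × N from the start pair (m0, p0), following both machines on each input symbol, reaches 7 state pairs: (m0, p0), (m1, p1), (m2, p3), (m3, p4), (m4, p6), (m4, p2), (m4, p5).
M accepts in {m4} and N accepts in {p2, p5, p6}. In every reachable pair the two components are either both accepting — (m4, p6), (m4, p2), (m4, p5) — or both non-accepting, so no string is accepted by exactly one of the machines: L(M) \ L(N) and L(N) \ L(M) are both empty.
Hence every string is accepted by M iff it is accepted by N, and the two languages coincide.

Yes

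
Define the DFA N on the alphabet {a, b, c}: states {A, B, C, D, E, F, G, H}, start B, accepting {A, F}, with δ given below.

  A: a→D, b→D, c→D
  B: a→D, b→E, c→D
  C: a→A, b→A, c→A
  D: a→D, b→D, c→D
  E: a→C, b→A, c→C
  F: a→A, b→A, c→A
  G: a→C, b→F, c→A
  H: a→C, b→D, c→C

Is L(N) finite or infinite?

finite

The useful states (reachable from B and able to reach an accepting state) are {A, B, C, E}.
Restricted to these states the transition graph has no cycle, so every accepting path has bounded length and L is finite.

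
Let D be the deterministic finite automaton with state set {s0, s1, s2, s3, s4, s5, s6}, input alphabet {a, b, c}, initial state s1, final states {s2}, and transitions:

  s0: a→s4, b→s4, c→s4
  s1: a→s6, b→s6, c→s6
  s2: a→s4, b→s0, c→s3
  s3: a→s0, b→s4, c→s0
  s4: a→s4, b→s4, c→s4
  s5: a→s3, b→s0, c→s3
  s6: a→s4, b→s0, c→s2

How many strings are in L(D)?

The useful subgraph on states {s1, s2, s6} is acyclic, so L(D) is finite; the longest accepting path visits 3 useful states, giving maximum string length 2.
Counting accepting paths from s1 by length: 3 of length 2. Total 3.

3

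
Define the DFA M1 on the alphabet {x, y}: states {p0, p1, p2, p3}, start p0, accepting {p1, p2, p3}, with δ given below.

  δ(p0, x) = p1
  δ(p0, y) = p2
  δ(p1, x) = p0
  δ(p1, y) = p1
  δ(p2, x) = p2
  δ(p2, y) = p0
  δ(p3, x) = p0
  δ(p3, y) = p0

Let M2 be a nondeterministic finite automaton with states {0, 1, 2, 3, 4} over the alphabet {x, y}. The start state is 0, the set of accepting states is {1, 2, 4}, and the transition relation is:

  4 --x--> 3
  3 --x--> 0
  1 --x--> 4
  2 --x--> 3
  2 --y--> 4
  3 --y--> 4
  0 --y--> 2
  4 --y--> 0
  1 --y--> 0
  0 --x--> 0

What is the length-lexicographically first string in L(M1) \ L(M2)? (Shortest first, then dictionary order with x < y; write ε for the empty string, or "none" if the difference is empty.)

x

The string x is accepted by M1 but not by M2.
No shorter string lies in the difference, and x is the lexicographically first length-1 string in L(M1) \ L(M2).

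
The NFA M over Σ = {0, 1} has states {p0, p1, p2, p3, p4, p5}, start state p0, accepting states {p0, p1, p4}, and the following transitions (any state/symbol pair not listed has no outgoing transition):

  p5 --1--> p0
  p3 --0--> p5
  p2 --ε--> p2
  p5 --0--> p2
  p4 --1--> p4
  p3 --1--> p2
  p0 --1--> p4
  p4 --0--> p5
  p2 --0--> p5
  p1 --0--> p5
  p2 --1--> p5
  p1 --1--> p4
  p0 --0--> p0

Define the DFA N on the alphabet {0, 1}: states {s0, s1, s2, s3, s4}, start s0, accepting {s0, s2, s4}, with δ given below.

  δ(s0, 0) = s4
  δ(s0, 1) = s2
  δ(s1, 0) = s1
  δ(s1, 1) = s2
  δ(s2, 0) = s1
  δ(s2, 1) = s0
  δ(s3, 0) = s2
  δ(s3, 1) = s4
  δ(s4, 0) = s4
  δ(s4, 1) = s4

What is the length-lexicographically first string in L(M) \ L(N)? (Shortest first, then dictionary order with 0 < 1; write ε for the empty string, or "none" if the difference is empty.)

The string 1010 is accepted by M but not by N.
No shorter string lies in the difference, and 1010 is the lexicographically first length-4 string in L(M) \ L(N).

1010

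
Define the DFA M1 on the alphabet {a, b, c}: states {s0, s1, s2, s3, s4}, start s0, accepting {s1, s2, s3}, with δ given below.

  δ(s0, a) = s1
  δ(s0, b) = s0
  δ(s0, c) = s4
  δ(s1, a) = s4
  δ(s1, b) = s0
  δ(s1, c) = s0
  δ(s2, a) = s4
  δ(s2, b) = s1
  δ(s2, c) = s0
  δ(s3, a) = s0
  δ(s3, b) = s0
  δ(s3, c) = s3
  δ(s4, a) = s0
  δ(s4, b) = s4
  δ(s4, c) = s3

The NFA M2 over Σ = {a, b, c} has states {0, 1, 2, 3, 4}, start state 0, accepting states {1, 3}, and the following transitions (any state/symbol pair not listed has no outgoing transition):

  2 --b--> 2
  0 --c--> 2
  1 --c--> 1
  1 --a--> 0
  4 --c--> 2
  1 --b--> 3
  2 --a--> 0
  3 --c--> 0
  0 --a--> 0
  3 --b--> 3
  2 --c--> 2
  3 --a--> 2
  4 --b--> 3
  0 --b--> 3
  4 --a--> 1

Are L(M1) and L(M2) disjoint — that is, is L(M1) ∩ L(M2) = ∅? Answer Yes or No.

Yes

Exploring the product automaton M1 × M2 from the start pair (s0, 0), following both machines on each input symbol, reaches 10 state pairs: (s0, 0), (s1, 0), (s0, 3), (s4, 2), (s4, 0), (s0, 2), (s1, 2), (s3, 2), (s4, 3), (s3, 0).
M1 accepts in {s1, s2, s3} and M2 accepts in {1, 3}; no reachable pair has both components accepting, so no string drives both machines to acceptance simultaneously and L(M1) ∩ L(M2) = ∅.
So no string is accepted by both, and the intersection is empty.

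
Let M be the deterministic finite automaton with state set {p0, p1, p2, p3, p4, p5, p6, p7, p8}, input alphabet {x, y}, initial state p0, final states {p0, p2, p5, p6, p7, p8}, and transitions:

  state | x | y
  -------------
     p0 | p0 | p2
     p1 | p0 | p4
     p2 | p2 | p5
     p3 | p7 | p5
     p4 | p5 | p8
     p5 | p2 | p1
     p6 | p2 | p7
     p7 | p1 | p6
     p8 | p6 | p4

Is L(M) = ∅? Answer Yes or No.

The empty string ε is accepted: the run p0 ends in the accepting state p0.
Since at least one string is accepted, L(M) is not empty.

No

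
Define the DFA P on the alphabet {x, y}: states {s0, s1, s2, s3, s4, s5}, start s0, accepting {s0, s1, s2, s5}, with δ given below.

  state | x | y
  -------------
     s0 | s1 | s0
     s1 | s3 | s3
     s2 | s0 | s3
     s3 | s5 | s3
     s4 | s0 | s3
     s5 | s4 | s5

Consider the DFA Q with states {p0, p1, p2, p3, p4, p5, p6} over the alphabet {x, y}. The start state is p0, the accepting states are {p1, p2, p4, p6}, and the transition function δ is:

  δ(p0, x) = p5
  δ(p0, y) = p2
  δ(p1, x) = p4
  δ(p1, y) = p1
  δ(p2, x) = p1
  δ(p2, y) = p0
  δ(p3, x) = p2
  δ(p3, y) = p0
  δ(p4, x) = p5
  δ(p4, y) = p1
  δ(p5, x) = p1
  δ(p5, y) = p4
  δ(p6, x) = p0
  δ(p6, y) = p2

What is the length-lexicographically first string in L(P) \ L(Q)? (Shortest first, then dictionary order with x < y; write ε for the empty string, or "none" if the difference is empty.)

The empty string ε is accepted by P but not by Q.
Since ε is the unique shortest string, it is the required witness.

ε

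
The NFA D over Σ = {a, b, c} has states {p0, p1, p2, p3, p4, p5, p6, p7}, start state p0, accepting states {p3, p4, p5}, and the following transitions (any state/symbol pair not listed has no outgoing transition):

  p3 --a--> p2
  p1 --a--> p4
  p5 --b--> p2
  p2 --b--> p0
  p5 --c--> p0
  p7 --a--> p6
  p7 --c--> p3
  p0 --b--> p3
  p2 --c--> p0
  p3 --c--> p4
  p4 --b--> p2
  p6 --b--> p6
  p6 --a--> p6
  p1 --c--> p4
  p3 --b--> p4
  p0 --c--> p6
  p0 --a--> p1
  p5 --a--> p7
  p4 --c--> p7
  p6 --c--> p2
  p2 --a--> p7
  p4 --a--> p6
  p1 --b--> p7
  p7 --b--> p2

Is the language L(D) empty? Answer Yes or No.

No

The string b is accepted: the run p0 → p3 ends in the accepting state p3.
Since at least one string is accepted, L(D) is not empty.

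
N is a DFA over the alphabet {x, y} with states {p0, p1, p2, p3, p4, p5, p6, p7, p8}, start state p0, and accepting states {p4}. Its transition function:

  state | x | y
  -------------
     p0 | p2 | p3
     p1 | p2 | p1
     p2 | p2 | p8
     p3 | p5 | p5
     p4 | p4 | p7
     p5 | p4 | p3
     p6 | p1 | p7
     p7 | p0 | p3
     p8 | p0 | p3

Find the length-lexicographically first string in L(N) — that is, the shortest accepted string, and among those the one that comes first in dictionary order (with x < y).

yxx

A breadth-first search from p0 reaches an accepting state first via the path p0 → p3 → p5 → p4 on input yxx.
No string of length < 3 is accepted (BFS exhausts all shorter strings without reaching an accepting state), and yxx is the lexicographically least accepting string of length 3.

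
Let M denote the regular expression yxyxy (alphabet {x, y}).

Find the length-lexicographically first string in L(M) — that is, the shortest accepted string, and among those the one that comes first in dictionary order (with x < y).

yxyxy

By inspection of the expression, no string of length less than 5 matches, and yxyxy is the lexicographically first match of length 5.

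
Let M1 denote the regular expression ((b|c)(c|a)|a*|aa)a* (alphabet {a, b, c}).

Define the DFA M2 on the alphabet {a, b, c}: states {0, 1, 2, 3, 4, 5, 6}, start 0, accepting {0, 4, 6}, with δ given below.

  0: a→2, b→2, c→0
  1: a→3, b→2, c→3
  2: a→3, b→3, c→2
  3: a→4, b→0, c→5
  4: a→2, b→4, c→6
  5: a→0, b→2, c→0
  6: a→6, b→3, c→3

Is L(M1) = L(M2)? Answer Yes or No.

No

The string a is accepted by M1 but rejected by M2.
So L(M1) ≠ L(M2).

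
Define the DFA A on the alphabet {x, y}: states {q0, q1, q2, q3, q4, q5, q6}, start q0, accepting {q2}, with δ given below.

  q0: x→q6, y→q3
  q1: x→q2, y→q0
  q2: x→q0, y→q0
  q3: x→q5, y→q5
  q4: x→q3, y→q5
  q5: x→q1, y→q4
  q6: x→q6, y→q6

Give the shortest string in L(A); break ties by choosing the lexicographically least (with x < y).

yxxx

A breadth-first search from q0 reaches an accepting state first via the path q0 → q3 → q5 → q1 → q2 on input yxxx.
No string of length < 4 is accepted (BFS exhausts all shorter strings without reaching an accepting state), and yxxx is the lexicographically least accepting string of length 4.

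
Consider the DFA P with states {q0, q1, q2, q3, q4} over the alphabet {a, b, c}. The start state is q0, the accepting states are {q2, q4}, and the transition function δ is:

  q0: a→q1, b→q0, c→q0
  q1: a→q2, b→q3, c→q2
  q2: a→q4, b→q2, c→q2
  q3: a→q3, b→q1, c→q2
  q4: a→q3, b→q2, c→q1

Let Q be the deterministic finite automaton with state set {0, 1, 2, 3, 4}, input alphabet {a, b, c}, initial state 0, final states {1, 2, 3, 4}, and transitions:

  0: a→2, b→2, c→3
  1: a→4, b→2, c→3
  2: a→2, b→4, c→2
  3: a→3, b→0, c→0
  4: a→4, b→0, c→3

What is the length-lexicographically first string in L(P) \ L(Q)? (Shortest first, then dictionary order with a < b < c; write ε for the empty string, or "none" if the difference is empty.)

cac

The string cac is accepted by P but not by Q.
No shorter string lies in the difference, and cac is the lexicographically first length-3 string in L(P) \ L(Q).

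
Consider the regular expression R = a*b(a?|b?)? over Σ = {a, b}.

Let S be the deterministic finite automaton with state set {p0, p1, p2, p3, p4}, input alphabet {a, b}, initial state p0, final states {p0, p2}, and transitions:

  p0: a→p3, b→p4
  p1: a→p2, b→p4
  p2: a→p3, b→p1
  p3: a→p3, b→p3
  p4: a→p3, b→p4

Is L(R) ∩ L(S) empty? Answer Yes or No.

Yes

Converting the expression R to a DFA (subset construction, then merging equivalent states) gives the minimal DFA with states {r0, r1, r2, r3}, start state r0, accepting states {r1, r2} and transitions r0: a→r0, b→r1; r1: a→r2, b→r2; r2: a→r3, b→r3; r3: a→r3, b→r3.
Exploring the product automaton R × S from the start pair (r0, p0), following both machines on each input symbol, reaches 8 state pairs: (r0, p0), (r0, p3), (r1, p4), (r1, p3), (r2, p3), (r2, p4), (r3, p3), (r3, p4).
R accepts in {r1, r2} and S accepts in {p0, p2}; no reachable pair has both components accepting, so no string drives both machines to acceptance simultaneously and L(R) ∩ L(S) = ∅.
So no string is accepted by both, and the intersection is empty.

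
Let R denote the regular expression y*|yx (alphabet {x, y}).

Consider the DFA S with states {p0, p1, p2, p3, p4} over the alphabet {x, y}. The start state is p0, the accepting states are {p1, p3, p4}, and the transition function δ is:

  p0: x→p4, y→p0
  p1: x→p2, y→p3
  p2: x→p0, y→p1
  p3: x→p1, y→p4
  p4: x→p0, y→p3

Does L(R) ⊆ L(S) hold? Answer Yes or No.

No

The empty string ε is in L(R) but not in L(S).
So L(R) ⊄ L(S).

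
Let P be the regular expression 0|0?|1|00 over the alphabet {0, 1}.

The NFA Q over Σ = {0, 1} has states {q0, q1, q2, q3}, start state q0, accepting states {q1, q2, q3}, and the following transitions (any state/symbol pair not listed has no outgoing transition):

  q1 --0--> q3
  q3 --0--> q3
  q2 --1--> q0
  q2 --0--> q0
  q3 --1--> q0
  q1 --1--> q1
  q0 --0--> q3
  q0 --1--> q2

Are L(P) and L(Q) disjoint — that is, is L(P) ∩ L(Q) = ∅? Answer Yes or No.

No

The string 0 is accepted by both P and Q.
Hence L(P) ∩ L(Q) ≠ ∅.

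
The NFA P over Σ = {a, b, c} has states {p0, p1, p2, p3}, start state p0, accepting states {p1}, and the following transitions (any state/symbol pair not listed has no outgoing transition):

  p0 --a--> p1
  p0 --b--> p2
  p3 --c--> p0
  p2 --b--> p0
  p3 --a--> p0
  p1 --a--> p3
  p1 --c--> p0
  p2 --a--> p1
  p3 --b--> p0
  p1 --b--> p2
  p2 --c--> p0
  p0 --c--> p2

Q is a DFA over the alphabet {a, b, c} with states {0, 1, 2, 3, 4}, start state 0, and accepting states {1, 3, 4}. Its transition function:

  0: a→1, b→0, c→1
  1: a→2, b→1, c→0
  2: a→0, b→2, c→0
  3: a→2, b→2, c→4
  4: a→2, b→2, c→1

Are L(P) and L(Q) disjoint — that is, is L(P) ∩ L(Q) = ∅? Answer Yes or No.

No

The string a is accepted by both P and Q.
Hence L(P) ∩ L(Q) ≠ ∅.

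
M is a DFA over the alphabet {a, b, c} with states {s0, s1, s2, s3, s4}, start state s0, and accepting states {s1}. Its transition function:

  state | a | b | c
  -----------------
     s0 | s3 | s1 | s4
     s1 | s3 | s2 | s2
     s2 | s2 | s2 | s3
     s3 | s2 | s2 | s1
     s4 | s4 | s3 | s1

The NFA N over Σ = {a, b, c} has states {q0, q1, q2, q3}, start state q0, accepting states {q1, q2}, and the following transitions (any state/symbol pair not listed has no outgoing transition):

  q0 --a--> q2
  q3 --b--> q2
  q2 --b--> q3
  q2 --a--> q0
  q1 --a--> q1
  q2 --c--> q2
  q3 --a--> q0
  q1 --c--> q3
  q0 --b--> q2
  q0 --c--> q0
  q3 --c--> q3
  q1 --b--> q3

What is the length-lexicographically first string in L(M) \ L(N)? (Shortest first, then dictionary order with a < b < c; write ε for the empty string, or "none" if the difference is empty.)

The string cc is accepted by M but not by N.
No shorter string lies in the difference, and cc is the lexicographically first length-2 string in L(M) \ L(N).

cc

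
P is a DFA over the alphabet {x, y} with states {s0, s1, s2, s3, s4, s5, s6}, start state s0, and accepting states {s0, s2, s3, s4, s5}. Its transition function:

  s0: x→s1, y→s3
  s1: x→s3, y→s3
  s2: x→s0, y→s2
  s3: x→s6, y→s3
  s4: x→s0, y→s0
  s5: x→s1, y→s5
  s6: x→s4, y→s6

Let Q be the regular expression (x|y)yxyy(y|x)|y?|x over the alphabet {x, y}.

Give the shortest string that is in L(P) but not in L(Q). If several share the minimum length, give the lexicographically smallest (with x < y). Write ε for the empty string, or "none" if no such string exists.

xx

The string xx is accepted by P but not by Q.
No shorter string lies in the difference, and xx is the lexicographically first length-2 string in L(P) \ L(Q).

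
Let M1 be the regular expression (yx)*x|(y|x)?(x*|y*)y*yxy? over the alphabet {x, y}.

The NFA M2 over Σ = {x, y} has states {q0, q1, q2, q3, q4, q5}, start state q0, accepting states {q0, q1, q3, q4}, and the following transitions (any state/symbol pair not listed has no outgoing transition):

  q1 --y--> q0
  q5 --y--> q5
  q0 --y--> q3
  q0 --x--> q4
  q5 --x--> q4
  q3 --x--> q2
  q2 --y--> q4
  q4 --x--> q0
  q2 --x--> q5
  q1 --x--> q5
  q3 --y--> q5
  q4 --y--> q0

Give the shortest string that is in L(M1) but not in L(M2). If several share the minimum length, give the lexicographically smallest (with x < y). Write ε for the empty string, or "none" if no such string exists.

yx

The string yx is accepted by M1 but not by M2.
No shorter string lies in the difference, and yx is the lexicographically first length-2 string in L(M1) \ L(M2).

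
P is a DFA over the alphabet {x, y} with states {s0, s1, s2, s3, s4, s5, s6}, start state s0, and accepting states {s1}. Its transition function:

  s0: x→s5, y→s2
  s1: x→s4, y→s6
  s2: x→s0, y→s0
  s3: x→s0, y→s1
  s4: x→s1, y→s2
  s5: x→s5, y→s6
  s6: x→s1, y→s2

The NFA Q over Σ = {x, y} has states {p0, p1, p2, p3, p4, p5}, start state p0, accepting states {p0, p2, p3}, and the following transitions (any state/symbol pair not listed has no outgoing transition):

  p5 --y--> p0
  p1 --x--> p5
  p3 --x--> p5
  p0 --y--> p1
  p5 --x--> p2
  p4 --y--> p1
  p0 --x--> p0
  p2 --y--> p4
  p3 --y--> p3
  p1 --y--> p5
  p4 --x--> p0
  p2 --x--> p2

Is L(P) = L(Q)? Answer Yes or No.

No

The string xyx is accepted by P but rejected by Q.
So L(P) ≠ L(Q).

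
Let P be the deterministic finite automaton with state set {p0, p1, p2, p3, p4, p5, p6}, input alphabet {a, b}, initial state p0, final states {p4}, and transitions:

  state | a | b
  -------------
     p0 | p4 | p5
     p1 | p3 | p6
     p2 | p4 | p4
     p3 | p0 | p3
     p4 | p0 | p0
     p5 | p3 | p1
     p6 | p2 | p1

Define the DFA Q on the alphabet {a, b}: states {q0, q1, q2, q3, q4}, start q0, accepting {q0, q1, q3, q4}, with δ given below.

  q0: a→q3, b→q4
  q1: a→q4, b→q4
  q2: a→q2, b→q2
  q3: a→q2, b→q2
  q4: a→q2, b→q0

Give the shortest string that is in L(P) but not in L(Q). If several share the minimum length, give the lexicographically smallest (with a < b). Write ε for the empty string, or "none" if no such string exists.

aaa

The string aaa is accepted by P but not by Q.
No shorter string lies in the difference, and aaa is the lexicographically first length-3 string in L(P) \ L(Q).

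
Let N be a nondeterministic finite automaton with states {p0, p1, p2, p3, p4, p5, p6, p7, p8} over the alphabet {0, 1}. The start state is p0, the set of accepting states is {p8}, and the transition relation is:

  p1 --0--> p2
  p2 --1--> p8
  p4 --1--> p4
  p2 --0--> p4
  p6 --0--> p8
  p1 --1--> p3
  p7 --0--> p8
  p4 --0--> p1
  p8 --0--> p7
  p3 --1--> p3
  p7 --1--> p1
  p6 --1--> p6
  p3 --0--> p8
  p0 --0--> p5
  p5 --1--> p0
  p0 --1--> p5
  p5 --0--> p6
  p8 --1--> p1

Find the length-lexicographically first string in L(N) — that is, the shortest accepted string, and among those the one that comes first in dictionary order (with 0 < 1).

A breadth-first search from p0 reaches an accepting state first via the path p0 → p5 → p6 → p8 on input 000.
No string of length < 3 is accepted (BFS exhausts all shorter strings without reaching an accepting state), and 000 is the lexicographically least accepting string of length 3.

000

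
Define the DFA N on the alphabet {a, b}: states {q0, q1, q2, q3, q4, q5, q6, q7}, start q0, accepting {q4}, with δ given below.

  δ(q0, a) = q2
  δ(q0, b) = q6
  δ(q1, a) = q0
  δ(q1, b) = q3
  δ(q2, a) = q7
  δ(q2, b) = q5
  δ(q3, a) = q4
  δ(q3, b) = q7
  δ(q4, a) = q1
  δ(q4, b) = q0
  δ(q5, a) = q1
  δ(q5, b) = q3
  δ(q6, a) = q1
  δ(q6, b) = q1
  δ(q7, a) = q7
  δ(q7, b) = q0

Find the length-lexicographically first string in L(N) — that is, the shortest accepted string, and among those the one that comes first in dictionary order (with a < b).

A breadth-first search from q0 reaches an accepting state first via the path q0 → q2 → q5 → q3 → q4 on input abba.
No string of length < 4 is accepted (BFS exhausts all shorter strings without reaching an accepting state), and abba is the lexicographically least accepting string of length 4.

abba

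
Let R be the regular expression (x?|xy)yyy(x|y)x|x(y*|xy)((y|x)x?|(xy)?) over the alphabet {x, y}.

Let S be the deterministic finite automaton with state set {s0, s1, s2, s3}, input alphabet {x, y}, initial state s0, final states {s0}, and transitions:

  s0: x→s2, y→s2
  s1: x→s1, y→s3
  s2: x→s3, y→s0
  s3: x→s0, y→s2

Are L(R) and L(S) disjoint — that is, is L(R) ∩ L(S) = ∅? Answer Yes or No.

No

The string xy is accepted by both R and S.
Hence L(R) ∩ L(S) ≠ ∅.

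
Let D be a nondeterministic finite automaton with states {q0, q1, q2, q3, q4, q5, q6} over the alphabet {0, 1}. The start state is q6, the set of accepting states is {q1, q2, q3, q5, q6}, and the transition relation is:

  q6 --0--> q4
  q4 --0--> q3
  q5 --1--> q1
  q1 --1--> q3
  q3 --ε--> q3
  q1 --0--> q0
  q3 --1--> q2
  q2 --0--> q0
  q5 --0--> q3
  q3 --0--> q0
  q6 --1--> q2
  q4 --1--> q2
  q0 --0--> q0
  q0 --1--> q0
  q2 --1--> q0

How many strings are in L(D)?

5

The useful subgraph on states {q2, q3, q4, q6} is acyclic, so L(D) is finite; the longest accepting path visits 4 useful states, giving maximum string length 3.
Counting accepting paths from q6 by length: 1 of length 0, 1 of length 1, 2 of length 2, 1 of length 3. Total 5.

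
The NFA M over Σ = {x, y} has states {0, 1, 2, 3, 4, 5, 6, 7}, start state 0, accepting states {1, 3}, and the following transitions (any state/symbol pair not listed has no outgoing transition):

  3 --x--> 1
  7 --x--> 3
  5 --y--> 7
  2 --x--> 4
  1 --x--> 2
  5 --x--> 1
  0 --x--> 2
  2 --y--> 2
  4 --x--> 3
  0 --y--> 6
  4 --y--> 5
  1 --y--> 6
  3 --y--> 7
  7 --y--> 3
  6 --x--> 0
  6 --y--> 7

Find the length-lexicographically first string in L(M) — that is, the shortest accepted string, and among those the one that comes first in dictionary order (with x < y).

A breadth-first search from 0 reaches an accepting state first via the path 0 → 2 → 4 → 3 on input xxx.
No string of length < 3 is accepted (BFS exhausts all shorter strings without reaching an accepting state), and xxx is the lexicographically least accepting string of length 3.

xxx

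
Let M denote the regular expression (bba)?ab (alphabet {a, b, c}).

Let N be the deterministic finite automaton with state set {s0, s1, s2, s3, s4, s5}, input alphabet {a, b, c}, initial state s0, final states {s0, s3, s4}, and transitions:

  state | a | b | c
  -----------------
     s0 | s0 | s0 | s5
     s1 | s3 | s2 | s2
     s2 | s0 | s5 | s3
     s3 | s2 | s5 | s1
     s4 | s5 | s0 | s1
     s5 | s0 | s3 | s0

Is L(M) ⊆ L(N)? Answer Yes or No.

Yes

Converting the expression M to a DFA (subset construction, then merging equivalent states) gives the minimal DFA with states {m0, m1, m2, m3, m4, m5, m6}, start state m0, accepting states {m4} and transitions m0: a→m1, b→m2, c→m3; m1: a→m3, b→m4, c→m3; m2: a→m3, b→m5, c→m3; m3: a→m3, b→m3, c→m3; m4: a→m3, b→m3, c→m3; m5: a→m6, b→m3, c→m3; m6: a→m1, b→m3, c→m3.
Exploring the product automaton M × N from the start pair (m0, s0), following both machines on each input symbol, reaches 11 state pairs: (m0, s0), (m1, s0), (m2, s0), (m3, s5), (m3, s0), (m4, s0), (m5, s0), (m3, s3), (m6, s0), (m3, s2), (m3, s1).
M accepts in {m4} and N accepts in {s0, s3, s4}. The reachable pairs whose M-component is accepting are (m4, s0); in each of them the N-component is accepting too, so the product for L(M) \ L(N) (M-component accepting, N-component rejecting) has no reachable accepting pair and the difference is empty.
Hence every string in L(M) is also in L(N).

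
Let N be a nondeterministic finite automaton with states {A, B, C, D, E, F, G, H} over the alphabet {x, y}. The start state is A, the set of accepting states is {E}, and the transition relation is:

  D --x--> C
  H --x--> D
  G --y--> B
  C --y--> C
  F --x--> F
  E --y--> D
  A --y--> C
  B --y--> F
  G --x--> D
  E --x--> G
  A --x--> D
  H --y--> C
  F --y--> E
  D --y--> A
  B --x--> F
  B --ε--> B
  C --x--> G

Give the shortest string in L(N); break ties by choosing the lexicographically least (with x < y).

yxyxy

A breadth-first search from A reaches an accepting state first via the path A → C → G → B → F → E on input yxyxy.
No string of length < 5 is accepted (BFS exhausts all shorter strings without reaching an accepting state), and yxyxy is the lexicographically least accepting string of length 5.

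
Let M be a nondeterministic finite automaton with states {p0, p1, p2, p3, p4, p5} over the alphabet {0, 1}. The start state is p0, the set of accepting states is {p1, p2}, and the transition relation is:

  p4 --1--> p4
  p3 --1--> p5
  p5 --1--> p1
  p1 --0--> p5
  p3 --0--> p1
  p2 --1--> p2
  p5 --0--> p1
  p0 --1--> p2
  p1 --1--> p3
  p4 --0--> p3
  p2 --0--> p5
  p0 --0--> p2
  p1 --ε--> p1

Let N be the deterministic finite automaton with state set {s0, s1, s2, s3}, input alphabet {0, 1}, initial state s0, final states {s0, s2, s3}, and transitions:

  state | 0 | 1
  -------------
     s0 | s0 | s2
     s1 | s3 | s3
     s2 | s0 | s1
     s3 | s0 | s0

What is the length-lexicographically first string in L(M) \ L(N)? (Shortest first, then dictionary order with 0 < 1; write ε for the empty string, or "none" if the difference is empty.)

The string 11 is accepted by M but not by N.
No shorter string lies in the difference, and 11 is the lexicographically first length-2 string in L(M) \ L(N).

11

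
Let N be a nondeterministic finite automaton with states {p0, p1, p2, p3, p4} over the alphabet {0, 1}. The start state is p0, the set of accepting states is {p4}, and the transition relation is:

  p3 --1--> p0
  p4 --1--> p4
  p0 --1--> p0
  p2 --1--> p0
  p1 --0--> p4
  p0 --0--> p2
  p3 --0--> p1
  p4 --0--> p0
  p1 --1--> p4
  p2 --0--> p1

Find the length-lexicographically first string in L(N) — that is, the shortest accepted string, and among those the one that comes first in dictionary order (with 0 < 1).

000

A breadth-first search from p0 reaches an accepting state first via the path p0 → p2 → p1 → p4 on input 000.
No string of length < 3 is accepted (BFS exhausts all shorter strings without reaching an accepting state), and 000 is the lexicographically least accepting string of length 3.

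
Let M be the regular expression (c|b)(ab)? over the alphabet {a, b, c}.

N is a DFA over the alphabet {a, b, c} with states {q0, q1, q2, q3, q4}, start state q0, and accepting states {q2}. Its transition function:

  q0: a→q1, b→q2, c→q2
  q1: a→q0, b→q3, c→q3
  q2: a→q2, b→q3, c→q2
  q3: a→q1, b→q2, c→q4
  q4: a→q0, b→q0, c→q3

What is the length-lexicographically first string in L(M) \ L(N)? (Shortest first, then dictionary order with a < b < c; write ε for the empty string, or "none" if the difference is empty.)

The string bab is accepted by M but not by N.
No shorter string lies in the difference, and bab is the lexicographically first length-3 string in L(M) \ L(N).

bab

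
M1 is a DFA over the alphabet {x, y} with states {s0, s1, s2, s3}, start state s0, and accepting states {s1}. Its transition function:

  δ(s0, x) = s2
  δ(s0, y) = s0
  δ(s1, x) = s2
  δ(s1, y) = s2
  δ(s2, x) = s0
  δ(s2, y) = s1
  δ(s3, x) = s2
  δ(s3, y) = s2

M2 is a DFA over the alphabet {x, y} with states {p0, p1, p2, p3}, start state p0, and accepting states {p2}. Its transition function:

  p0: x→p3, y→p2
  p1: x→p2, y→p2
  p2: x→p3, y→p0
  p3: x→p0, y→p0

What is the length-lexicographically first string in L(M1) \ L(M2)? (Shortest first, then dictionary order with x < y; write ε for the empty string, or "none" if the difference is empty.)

xy

The string xy is accepted by M1 but not by M2.
No shorter string lies in the difference, and xy is the lexicographically first length-2 string in L(M1) \ L(M2).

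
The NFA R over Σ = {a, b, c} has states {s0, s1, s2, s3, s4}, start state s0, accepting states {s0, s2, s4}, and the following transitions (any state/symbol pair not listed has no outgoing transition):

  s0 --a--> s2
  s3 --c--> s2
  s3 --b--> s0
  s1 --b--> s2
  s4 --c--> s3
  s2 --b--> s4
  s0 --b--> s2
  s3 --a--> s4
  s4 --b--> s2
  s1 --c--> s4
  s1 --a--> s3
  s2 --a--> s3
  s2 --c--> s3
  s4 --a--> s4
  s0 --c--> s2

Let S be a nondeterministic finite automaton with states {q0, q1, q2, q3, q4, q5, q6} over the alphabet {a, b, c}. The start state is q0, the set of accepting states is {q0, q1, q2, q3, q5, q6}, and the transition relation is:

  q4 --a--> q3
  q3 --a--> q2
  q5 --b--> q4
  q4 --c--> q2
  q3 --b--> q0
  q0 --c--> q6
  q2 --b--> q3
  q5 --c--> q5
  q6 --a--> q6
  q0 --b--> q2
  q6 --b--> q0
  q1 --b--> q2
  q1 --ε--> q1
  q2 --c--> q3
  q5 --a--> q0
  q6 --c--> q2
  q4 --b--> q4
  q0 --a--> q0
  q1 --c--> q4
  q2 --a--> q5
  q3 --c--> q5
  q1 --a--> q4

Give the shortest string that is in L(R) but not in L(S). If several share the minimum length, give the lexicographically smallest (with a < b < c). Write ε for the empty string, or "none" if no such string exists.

The string bab is accepted by R but not by S.
No shorter string lies in the difference, and bab is the lexicographically first length-3 string in L(R) \ L(S).

bab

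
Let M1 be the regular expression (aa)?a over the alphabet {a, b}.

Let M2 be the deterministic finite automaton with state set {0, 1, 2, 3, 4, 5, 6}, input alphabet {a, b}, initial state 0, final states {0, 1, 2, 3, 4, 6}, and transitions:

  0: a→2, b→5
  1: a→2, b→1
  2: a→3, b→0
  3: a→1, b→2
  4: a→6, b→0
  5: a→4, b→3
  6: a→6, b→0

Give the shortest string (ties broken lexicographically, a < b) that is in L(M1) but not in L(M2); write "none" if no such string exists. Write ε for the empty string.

Converting the expression M1 to a DFA (subset construction, then merging equivalent states) gives the minimal DFA with states {r0, r1, r2, r3, r4}, start state r0, accepting states {r1, r4} and transitions r0: a→r1, b→r2; r1: a→r3, b→r2; r2: a→r2, b→r2; r3: a→r4, b→r2; r4: a→r2, b→r2.
Exploring the product automaton M1 × M2 from the start pair (r0, 0), following both machines on each input symbol, reaches 11 state pairs: (r0, 0), (r1, 2), (r2, 5), (r3, 3), (r2, 0), (r2, 4), (r2, 3), (r4, 1), (r2, 2), (r2, 6), (r2, 1).
M1 accepts in {r1, r4} and M2 accepts in {0, 1, 2, 3, 4, 6}. The reachable pairs whose M1-component is accepting are (r1, 2), (r4, 1); in each of them the M2-component is accepting too, so the product for L(M1) \ L(M2) (M1-component accepting, M2-component rejecting) has no reachable accepting pair and the difference is empty.
So every string accepted by M1 is also accepted by M2: L(M1) \ L(M2) = ∅ and there is no such string.

none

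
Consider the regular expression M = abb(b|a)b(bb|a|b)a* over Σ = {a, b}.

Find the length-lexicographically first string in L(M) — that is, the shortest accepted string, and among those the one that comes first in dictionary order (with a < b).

abbaba

By inspection of the expression, no string of length less than 6 matches, and abbaba is the lexicographically first match of length 6.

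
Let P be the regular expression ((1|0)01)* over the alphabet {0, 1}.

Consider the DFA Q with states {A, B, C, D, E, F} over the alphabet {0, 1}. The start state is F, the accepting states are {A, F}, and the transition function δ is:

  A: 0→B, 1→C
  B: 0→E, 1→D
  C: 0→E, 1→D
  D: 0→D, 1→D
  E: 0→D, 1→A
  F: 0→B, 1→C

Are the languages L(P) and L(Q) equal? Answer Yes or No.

Yes

Converting the expression P to a DFA (subset construction, then merging equivalent states) gives the minimal DFA with states {p0, p1, p2, p3}, start state p0, accepting states {p0} and transitions p0: 0→p1, 1→p1; p1: 0→p2, 1→p3; p2: 0→p3, 1→p0; p3: 0→p3, 1→p3.
Exploring the product automaton P × Q from the start pair (p0, F), following both machines on each input symbol, reaches 6 state pairs: (p0, F), (p1, B), (p1, C), (p2, E), (p3, D), (p0, A).
P accepts in {p0} and Q accepts in {A, F}. In every reachable pair the two components are either both accepting — (p0, F), (p0, A) — or both non-accepting, so no string is accepted by exactly one of the machines: L(P) \ L(Q) and L(Q) \ L(P) are both empty.
Hence every string is accepted by P iff it is accepted by Q, and the two languages coincide.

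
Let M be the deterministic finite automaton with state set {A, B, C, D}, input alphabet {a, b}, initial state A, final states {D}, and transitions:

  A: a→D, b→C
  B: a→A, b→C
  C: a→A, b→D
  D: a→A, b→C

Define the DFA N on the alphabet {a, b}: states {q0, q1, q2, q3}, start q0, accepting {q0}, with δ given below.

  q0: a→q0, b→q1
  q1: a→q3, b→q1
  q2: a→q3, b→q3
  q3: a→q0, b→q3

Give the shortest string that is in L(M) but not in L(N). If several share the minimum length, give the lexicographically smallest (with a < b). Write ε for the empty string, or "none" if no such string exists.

The string bb is accepted by M but not by N.
No shorter string lies in the difference, and bb is the lexicographically first length-2 string in L(M) \ L(N).

bb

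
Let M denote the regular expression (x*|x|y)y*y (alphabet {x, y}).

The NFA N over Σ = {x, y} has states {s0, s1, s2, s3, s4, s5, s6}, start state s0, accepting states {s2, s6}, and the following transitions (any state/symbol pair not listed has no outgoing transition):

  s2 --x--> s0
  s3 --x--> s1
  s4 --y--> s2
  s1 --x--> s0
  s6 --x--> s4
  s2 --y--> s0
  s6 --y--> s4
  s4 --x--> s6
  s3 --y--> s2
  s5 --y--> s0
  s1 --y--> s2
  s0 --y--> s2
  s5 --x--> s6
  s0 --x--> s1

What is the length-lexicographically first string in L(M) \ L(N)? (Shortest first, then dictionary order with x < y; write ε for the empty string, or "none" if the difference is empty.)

yy

The string yy is accepted by M but not by N.
No shorter string lies in the difference, and yy is the lexicographically first length-2 string in L(M) \ L(N).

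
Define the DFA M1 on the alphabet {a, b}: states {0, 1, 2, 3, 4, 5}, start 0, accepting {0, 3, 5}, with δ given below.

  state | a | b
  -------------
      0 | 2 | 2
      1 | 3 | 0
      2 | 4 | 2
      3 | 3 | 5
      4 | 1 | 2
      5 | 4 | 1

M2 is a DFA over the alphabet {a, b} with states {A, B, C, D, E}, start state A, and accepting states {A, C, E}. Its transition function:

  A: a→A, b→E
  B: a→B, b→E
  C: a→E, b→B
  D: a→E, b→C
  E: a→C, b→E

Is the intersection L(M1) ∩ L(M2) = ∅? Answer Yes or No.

No

The empty string ε is accepted by both M1 and M2.
Hence L(M1) ∩ L(M2) ≠ ∅.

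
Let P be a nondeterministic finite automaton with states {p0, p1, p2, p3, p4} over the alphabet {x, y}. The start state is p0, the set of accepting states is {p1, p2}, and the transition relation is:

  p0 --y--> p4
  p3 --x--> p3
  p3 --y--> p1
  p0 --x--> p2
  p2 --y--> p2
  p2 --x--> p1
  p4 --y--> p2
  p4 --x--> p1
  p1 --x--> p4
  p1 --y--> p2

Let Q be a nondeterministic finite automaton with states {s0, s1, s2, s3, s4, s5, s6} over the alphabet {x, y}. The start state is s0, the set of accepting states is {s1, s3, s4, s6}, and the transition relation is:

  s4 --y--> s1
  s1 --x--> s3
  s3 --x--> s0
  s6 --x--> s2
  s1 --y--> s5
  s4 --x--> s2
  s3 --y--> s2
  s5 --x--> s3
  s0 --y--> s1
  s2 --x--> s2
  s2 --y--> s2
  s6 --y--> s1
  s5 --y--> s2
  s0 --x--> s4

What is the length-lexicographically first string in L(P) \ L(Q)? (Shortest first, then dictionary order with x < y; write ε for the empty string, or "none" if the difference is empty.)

The string xx is accepted by P but not by Q.
No shorter string lies in the difference, and xx is the lexicographically first length-2 string in L(P) \ L(Q).

xx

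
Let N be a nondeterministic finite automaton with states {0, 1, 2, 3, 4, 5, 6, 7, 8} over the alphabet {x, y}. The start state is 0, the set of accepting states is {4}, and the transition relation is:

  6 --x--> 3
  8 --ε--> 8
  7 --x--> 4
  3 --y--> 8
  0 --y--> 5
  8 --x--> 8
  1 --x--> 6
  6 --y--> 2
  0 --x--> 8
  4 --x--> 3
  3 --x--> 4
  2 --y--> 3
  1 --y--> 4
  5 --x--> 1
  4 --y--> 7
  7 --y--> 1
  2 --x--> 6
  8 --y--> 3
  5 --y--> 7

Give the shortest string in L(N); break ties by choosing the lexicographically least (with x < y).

A breadth-first search from 0 reaches an accepting state first via the path 0 → 8 → 3 → 4 on input xyx.
No string of length < 3 is accepted (BFS exhausts all shorter strings without reaching an accepting state), and xyx is the lexicographically least accepting string of length 3.

xyx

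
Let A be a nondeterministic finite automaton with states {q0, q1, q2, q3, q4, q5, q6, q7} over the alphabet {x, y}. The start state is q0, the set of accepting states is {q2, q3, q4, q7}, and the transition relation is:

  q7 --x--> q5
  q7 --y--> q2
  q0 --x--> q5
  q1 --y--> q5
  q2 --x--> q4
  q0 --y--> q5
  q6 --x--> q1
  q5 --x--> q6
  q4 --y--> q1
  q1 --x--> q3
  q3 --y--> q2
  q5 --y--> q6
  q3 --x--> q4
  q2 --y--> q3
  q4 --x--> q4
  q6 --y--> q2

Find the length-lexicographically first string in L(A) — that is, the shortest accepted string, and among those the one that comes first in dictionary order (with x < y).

xxy

A breadth-first search from q0 reaches an accepting state first via the path q0 → q5 → q6 → q2 on input xxy.
No string of length < 3 is accepted (BFS exhausts all shorter strings without reaching an accepting state), and xxy is the lexicographically least accepting string of length 3.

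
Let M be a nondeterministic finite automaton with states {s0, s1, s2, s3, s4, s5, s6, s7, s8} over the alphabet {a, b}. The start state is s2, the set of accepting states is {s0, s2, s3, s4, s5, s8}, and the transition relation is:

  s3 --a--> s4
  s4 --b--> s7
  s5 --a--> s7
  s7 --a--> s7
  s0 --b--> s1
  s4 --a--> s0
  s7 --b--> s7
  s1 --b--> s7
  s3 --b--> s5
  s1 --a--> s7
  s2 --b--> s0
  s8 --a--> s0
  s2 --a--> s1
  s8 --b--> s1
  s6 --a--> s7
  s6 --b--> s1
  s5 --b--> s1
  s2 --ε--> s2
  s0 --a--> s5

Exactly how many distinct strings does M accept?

3

The useful subgraph on states {s0, s2, s5} is acyclic, so L(M) is finite; the longest accepting path visits 3 useful states, giving maximum string length 2.
Counting accepting paths from s2 by length: 1 of length 0, 1 of length 1, 1 of length 2. Total 3.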